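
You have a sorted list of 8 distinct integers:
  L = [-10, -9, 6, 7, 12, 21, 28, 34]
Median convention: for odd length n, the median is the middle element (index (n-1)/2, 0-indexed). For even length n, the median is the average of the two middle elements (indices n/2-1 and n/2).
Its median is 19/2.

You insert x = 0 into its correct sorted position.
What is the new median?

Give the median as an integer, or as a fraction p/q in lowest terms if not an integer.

Answer: 7

Derivation:
Old list (sorted, length 8): [-10, -9, 6, 7, 12, 21, 28, 34]
Old median = 19/2
Insert x = 0
Old length even (8). Middle pair: indices 3,4 = 7,12.
New length odd (9). New median = single middle element.
x = 0: 2 elements are < x, 6 elements are > x.
New sorted list: [-10, -9, 0, 6, 7, 12, 21, 28, 34]
New median = 7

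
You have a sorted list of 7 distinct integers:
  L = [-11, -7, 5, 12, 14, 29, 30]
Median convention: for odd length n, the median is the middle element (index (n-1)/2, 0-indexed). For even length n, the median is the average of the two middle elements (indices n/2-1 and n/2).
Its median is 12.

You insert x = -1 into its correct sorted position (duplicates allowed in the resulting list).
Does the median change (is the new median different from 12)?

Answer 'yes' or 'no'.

Answer: yes

Derivation:
Old median = 12
Insert x = -1
New median = 17/2
Changed? yes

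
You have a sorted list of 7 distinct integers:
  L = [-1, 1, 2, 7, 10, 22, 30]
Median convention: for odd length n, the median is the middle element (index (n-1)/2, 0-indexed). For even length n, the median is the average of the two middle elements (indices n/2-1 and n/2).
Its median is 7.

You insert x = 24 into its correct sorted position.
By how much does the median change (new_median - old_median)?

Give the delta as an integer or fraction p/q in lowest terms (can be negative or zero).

Old median = 7
After inserting x = 24: new sorted = [-1, 1, 2, 7, 10, 22, 24, 30]
New median = 17/2
Delta = 17/2 - 7 = 3/2

Answer: 3/2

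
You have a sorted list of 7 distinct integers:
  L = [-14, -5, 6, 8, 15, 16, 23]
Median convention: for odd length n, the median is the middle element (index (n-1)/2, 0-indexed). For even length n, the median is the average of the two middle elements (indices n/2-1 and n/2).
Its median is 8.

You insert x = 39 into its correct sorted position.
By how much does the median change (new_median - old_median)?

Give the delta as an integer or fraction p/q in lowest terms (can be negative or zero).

Old median = 8
After inserting x = 39: new sorted = [-14, -5, 6, 8, 15, 16, 23, 39]
New median = 23/2
Delta = 23/2 - 8 = 7/2

Answer: 7/2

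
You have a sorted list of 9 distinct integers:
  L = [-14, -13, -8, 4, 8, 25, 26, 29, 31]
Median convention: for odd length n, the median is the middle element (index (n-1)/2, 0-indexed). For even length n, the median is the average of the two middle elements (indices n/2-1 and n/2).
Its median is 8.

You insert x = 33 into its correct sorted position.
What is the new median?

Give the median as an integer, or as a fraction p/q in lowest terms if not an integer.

Old list (sorted, length 9): [-14, -13, -8, 4, 8, 25, 26, 29, 31]
Old median = 8
Insert x = 33
Old length odd (9). Middle was index 4 = 8.
New length even (10). New median = avg of two middle elements.
x = 33: 9 elements are < x, 0 elements are > x.
New sorted list: [-14, -13, -8, 4, 8, 25, 26, 29, 31, 33]
New median = 33/2

Answer: 33/2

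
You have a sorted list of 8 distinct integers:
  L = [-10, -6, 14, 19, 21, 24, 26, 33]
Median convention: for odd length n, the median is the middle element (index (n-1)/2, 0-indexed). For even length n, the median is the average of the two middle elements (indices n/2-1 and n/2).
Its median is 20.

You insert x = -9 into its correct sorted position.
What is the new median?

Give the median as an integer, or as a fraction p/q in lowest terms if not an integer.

Old list (sorted, length 8): [-10, -6, 14, 19, 21, 24, 26, 33]
Old median = 20
Insert x = -9
Old length even (8). Middle pair: indices 3,4 = 19,21.
New length odd (9). New median = single middle element.
x = -9: 1 elements are < x, 7 elements are > x.
New sorted list: [-10, -9, -6, 14, 19, 21, 24, 26, 33]
New median = 19

Answer: 19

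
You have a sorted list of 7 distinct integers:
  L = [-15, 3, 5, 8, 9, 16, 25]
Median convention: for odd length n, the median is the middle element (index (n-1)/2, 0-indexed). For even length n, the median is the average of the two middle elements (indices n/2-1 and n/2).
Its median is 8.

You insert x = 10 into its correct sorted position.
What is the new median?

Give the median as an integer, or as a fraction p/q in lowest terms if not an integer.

Answer: 17/2

Derivation:
Old list (sorted, length 7): [-15, 3, 5, 8, 9, 16, 25]
Old median = 8
Insert x = 10
Old length odd (7). Middle was index 3 = 8.
New length even (8). New median = avg of two middle elements.
x = 10: 5 elements are < x, 2 elements are > x.
New sorted list: [-15, 3, 5, 8, 9, 10, 16, 25]
New median = 17/2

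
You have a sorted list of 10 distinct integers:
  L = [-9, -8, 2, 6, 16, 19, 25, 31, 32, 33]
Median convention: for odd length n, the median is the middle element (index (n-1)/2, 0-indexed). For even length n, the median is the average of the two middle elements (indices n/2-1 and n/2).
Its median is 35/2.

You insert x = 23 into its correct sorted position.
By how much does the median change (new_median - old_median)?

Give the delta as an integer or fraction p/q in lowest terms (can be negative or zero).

Old median = 35/2
After inserting x = 23: new sorted = [-9, -8, 2, 6, 16, 19, 23, 25, 31, 32, 33]
New median = 19
Delta = 19 - 35/2 = 3/2

Answer: 3/2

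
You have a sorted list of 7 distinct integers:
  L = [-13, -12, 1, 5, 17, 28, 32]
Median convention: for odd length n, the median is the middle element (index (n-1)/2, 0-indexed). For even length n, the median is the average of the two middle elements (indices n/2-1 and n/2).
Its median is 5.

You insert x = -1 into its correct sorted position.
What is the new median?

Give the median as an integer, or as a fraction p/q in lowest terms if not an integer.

Old list (sorted, length 7): [-13, -12, 1, 5, 17, 28, 32]
Old median = 5
Insert x = -1
Old length odd (7). Middle was index 3 = 5.
New length even (8). New median = avg of two middle elements.
x = -1: 2 elements are < x, 5 elements are > x.
New sorted list: [-13, -12, -1, 1, 5, 17, 28, 32]
New median = 3

Answer: 3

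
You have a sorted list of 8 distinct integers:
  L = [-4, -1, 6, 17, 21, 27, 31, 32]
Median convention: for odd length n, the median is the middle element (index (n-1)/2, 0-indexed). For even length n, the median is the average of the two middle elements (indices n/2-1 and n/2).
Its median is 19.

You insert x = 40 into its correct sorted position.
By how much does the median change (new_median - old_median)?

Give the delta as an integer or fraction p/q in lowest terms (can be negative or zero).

Old median = 19
After inserting x = 40: new sorted = [-4, -1, 6, 17, 21, 27, 31, 32, 40]
New median = 21
Delta = 21 - 19 = 2

Answer: 2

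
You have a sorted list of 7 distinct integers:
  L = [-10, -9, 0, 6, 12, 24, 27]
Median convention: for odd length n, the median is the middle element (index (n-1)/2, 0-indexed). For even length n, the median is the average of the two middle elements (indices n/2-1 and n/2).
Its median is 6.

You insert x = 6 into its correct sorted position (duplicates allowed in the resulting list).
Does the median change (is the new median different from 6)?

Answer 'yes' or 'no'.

Old median = 6
Insert x = 6
New median = 6
Changed? no

Answer: no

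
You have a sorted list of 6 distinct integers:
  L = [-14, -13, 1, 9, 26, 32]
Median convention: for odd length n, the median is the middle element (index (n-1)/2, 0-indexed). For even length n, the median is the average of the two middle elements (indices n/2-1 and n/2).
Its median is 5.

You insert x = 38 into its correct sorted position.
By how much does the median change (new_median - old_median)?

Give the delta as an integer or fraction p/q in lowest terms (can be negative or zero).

Answer: 4

Derivation:
Old median = 5
After inserting x = 38: new sorted = [-14, -13, 1, 9, 26, 32, 38]
New median = 9
Delta = 9 - 5 = 4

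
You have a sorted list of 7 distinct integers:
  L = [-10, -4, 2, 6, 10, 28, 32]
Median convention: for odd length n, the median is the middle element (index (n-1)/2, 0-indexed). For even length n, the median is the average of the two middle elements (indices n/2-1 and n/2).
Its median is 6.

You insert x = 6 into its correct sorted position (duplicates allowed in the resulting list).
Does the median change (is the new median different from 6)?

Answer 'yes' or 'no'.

Answer: no

Derivation:
Old median = 6
Insert x = 6
New median = 6
Changed? no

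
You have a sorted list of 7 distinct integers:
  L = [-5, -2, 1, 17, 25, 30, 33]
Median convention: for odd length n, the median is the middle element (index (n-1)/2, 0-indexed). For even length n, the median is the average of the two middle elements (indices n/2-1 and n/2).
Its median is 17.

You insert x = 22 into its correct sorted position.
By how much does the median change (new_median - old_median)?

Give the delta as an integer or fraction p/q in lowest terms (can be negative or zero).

Old median = 17
After inserting x = 22: new sorted = [-5, -2, 1, 17, 22, 25, 30, 33]
New median = 39/2
Delta = 39/2 - 17 = 5/2

Answer: 5/2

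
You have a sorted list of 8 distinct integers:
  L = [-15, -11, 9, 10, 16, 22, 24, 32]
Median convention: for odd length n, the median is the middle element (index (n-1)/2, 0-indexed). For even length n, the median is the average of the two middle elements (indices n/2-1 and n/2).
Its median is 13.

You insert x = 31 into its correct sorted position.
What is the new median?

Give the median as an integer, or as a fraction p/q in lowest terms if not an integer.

Answer: 16

Derivation:
Old list (sorted, length 8): [-15, -11, 9, 10, 16, 22, 24, 32]
Old median = 13
Insert x = 31
Old length even (8). Middle pair: indices 3,4 = 10,16.
New length odd (9). New median = single middle element.
x = 31: 7 elements are < x, 1 elements are > x.
New sorted list: [-15, -11, 9, 10, 16, 22, 24, 31, 32]
New median = 16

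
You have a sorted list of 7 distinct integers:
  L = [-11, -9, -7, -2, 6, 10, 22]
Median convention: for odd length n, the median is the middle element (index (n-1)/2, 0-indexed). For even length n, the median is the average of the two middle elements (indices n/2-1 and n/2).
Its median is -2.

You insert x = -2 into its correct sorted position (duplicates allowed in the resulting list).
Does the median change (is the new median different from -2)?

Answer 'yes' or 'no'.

Old median = -2
Insert x = -2
New median = -2
Changed? no

Answer: no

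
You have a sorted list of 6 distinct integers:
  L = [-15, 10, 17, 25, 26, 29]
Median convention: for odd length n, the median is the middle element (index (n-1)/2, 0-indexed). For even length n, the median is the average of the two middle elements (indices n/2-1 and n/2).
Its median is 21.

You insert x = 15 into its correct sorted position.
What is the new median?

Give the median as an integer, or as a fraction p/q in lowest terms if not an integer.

Old list (sorted, length 6): [-15, 10, 17, 25, 26, 29]
Old median = 21
Insert x = 15
Old length even (6). Middle pair: indices 2,3 = 17,25.
New length odd (7). New median = single middle element.
x = 15: 2 elements are < x, 4 elements are > x.
New sorted list: [-15, 10, 15, 17, 25, 26, 29]
New median = 17

Answer: 17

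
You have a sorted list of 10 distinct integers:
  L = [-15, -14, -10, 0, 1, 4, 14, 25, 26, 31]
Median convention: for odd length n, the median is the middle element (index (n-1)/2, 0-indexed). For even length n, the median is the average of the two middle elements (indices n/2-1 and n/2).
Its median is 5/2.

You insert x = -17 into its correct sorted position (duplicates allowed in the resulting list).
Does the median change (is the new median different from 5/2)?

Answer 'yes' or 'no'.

Answer: yes

Derivation:
Old median = 5/2
Insert x = -17
New median = 1
Changed? yes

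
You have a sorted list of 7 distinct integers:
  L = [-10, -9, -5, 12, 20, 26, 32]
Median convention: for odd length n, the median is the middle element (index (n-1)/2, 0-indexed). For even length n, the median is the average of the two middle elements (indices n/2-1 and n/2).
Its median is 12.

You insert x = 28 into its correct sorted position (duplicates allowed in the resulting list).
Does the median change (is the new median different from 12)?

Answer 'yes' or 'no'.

Answer: yes

Derivation:
Old median = 12
Insert x = 28
New median = 16
Changed? yes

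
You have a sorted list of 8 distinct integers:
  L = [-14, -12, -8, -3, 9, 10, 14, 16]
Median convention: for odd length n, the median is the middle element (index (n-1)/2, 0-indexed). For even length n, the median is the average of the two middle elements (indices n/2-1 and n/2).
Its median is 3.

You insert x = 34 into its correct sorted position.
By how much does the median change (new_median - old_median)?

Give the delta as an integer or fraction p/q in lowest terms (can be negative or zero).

Old median = 3
After inserting x = 34: new sorted = [-14, -12, -8, -3, 9, 10, 14, 16, 34]
New median = 9
Delta = 9 - 3 = 6

Answer: 6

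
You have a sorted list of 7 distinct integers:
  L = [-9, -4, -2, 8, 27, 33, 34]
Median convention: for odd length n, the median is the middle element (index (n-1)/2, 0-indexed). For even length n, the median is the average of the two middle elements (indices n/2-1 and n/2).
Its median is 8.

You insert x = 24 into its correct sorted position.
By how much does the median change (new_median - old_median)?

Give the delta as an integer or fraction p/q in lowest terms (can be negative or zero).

Answer: 8

Derivation:
Old median = 8
After inserting x = 24: new sorted = [-9, -4, -2, 8, 24, 27, 33, 34]
New median = 16
Delta = 16 - 8 = 8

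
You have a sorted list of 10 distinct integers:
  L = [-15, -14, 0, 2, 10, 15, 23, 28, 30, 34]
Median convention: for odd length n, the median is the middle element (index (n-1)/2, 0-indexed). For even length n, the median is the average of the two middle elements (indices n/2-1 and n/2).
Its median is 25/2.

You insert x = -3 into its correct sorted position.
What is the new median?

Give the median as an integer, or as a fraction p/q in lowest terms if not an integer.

Answer: 10

Derivation:
Old list (sorted, length 10): [-15, -14, 0, 2, 10, 15, 23, 28, 30, 34]
Old median = 25/2
Insert x = -3
Old length even (10). Middle pair: indices 4,5 = 10,15.
New length odd (11). New median = single middle element.
x = -3: 2 elements are < x, 8 elements are > x.
New sorted list: [-15, -14, -3, 0, 2, 10, 15, 23, 28, 30, 34]
New median = 10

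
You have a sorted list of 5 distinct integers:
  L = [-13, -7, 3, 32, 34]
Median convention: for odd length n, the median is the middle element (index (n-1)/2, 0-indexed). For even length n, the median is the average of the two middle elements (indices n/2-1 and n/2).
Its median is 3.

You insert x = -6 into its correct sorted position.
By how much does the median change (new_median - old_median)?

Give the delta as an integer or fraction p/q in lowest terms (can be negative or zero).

Old median = 3
After inserting x = -6: new sorted = [-13, -7, -6, 3, 32, 34]
New median = -3/2
Delta = -3/2 - 3 = -9/2

Answer: -9/2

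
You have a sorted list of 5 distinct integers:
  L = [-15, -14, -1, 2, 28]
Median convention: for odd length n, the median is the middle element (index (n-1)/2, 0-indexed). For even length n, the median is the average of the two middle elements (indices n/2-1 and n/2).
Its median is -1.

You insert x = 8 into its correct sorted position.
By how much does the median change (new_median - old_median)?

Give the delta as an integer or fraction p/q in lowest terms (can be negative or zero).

Answer: 3/2

Derivation:
Old median = -1
After inserting x = 8: new sorted = [-15, -14, -1, 2, 8, 28]
New median = 1/2
Delta = 1/2 - -1 = 3/2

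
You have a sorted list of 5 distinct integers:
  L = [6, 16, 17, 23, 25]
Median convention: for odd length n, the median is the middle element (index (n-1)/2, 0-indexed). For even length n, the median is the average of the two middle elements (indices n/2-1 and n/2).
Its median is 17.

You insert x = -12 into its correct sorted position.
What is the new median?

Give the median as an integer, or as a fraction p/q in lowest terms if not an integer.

Old list (sorted, length 5): [6, 16, 17, 23, 25]
Old median = 17
Insert x = -12
Old length odd (5). Middle was index 2 = 17.
New length even (6). New median = avg of two middle elements.
x = -12: 0 elements are < x, 5 elements are > x.
New sorted list: [-12, 6, 16, 17, 23, 25]
New median = 33/2

Answer: 33/2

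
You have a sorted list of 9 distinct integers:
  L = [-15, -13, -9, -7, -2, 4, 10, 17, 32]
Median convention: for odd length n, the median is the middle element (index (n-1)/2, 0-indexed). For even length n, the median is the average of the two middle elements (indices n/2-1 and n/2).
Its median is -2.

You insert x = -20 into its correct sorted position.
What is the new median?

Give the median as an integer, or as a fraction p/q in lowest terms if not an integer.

Old list (sorted, length 9): [-15, -13, -9, -7, -2, 4, 10, 17, 32]
Old median = -2
Insert x = -20
Old length odd (9). Middle was index 4 = -2.
New length even (10). New median = avg of two middle elements.
x = -20: 0 elements are < x, 9 elements are > x.
New sorted list: [-20, -15, -13, -9, -7, -2, 4, 10, 17, 32]
New median = -9/2

Answer: -9/2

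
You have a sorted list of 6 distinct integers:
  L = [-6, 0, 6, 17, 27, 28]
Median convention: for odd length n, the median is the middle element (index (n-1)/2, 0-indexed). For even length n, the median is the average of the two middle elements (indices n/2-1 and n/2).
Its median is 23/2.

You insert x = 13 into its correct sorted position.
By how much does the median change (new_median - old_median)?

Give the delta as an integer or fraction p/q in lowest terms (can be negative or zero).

Answer: 3/2

Derivation:
Old median = 23/2
After inserting x = 13: new sorted = [-6, 0, 6, 13, 17, 27, 28]
New median = 13
Delta = 13 - 23/2 = 3/2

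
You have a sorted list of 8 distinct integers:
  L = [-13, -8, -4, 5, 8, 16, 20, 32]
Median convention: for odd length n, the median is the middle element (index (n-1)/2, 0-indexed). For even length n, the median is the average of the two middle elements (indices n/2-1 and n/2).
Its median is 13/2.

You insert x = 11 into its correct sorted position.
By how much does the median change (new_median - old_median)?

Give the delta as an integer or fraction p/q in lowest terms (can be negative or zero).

Old median = 13/2
After inserting x = 11: new sorted = [-13, -8, -4, 5, 8, 11, 16, 20, 32]
New median = 8
Delta = 8 - 13/2 = 3/2

Answer: 3/2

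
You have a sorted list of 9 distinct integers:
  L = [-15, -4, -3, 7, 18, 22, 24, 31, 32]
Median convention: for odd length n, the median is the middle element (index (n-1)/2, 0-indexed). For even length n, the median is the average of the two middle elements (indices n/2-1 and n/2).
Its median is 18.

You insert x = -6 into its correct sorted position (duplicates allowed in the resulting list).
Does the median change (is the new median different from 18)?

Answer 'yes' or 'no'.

Old median = 18
Insert x = -6
New median = 25/2
Changed? yes

Answer: yes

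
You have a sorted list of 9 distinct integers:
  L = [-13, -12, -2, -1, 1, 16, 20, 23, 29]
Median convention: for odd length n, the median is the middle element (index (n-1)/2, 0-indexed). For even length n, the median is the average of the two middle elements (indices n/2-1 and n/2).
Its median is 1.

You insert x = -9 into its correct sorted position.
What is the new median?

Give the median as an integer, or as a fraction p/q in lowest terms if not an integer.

Answer: 0

Derivation:
Old list (sorted, length 9): [-13, -12, -2, -1, 1, 16, 20, 23, 29]
Old median = 1
Insert x = -9
Old length odd (9). Middle was index 4 = 1.
New length even (10). New median = avg of two middle elements.
x = -9: 2 elements are < x, 7 elements are > x.
New sorted list: [-13, -12, -9, -2, -1, 1, 16, 20, 23, 29]
New median = 0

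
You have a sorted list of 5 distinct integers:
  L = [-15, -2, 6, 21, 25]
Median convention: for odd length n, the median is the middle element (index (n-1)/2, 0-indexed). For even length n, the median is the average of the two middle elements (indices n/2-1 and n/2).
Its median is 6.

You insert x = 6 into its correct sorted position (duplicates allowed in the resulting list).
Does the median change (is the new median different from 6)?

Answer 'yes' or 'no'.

Old median = 6
Insert x = 6
New median = 6
Changed? no

Answer: no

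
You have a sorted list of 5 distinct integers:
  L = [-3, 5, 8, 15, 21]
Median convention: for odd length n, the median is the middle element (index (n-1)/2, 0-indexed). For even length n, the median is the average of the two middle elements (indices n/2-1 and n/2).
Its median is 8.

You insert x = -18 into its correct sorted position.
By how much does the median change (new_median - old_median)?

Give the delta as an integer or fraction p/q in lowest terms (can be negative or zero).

Old median = 8
After inserting x = -18: new sorted = [-18, -3, 5, 8, 15, 21]
New median = 13/2
Delta = 13/2 - 8 = -3/2

Answer: -3/2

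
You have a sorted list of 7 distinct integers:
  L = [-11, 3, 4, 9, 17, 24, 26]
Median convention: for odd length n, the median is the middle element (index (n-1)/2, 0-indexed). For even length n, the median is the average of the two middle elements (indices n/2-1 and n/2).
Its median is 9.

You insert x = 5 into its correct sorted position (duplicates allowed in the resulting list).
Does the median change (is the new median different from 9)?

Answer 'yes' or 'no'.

Answer: yes

Derivation:
Old median = 9
Insert x = 5
New median = 7
Changed? yes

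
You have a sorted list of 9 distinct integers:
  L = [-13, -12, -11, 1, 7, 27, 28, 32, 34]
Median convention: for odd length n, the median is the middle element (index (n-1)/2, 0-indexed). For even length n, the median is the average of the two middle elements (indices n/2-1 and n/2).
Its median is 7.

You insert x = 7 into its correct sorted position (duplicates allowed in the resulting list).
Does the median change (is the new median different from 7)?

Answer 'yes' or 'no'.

Answer: no

Derivation:
Old median = 7
Insert x = 7
New median = 7
Changed? no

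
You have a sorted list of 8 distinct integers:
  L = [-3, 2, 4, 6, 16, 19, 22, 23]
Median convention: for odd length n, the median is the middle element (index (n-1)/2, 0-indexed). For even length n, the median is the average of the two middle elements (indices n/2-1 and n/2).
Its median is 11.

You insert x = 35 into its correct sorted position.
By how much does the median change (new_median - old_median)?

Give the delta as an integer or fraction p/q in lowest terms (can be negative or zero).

Answer: 5

Derivation:
Old median = 11
After inserting x = 35: new sorted = [-3, 2, 4, 6, 16, 19, 22, 23, 35]
New median = 16
Delta = 16 - 11 = 5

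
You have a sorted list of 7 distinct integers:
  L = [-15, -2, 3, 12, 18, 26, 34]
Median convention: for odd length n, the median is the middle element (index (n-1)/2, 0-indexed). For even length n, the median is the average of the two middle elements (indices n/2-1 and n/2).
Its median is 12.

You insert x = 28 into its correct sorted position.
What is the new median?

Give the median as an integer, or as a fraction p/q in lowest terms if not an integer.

Old list (sorted, length 7): [-15, -2, 3, 12, 18, 26, 34]
Old median = 12
Insert x = 28
Old length odd (7). Middle was index 3 = 12.
New length even (8). New median = avg of two middle elements.
x = 28: 6 elements are < x, 1 elements are > x.
New sorted list: [-15, -2, 3, 12, 18, 26, 28, 34]
New median = 15

Answer: 15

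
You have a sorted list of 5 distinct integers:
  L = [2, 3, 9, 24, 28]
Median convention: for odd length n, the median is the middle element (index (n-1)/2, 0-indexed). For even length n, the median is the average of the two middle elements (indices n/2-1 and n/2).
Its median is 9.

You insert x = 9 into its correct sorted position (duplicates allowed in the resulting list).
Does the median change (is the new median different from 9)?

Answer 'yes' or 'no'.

Answer: no

Derivation:
Old median = 9
Insert x = 9
New median = 9
Changed? no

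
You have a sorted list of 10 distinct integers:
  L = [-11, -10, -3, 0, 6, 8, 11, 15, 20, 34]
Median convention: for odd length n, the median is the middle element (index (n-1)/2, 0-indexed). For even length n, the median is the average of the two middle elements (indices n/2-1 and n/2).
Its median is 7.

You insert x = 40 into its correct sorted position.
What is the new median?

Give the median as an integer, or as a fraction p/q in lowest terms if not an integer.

Old list (sorted, length 10): [-11, -10, -3, 0, 6, 8, 11, 15, 20, 34]
Old median = 7
Insert x = 40
Old length even (10). Middle pair: indices 4,5 = 6,8.
New length odd (11). New median = single middle element.
x = 40: 10 elements are < x, 0 elements are > x.
New sorted list: [-11, -10, -3, 0, 6, 8, 11, 15, 20, 34, 40]
New median = 8

Answer: 8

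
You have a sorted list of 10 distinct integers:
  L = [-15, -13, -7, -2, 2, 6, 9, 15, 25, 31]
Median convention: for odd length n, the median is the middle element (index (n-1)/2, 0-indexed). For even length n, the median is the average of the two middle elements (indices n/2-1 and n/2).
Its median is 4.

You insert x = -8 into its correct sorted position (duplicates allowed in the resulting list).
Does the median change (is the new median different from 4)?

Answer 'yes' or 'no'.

Old median = 4
Insert x = -8
New median = 2
Changed? yes

Answer: yes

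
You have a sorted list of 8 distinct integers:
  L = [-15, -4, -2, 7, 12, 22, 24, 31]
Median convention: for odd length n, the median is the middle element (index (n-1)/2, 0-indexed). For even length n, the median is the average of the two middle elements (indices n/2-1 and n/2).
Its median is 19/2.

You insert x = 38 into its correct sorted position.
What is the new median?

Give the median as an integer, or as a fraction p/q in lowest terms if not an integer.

Answer: 12

Derivation:
Old list (sorted, length 8): [-15, -4, -2, 7, 12, 22, 24, 31]
Old median = 19/2
Insert x = 38
Old length even (8). Middle pair: indices 3,4 = 7,12.
New length odd (9). New median = single middle element.
x = 38: 8 elements are < x, 0 elements are > x.
New sorted list: [-15, -4, -2, 7, 12, 22, 24, 31, 38]
New median = 12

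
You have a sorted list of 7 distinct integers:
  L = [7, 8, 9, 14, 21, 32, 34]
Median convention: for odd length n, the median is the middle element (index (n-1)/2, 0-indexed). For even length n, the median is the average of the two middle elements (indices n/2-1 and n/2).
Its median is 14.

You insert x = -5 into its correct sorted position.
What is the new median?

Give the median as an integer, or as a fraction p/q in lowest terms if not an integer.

Old list (sorted, length 7): [7, 8, 9, 14, 21, 32, 34]
Old median = 14
Insert x = -5
Old length odd (7). Middle was index 3 = 14.
New length even (8). New median = avg of two middle elements.
x = -5: 0 elements are < x, 7 elements are > x.
New sorted list: [-5, 7, 8, 9, 14, 21, 32, 34]
New median = 23/2

Answer: 23/2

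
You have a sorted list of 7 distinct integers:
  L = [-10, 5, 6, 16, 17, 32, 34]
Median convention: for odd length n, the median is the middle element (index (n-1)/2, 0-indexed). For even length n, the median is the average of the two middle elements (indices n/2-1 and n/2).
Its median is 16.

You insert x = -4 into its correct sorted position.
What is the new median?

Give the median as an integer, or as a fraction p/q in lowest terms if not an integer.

Old list (sorted, length 7): [-10, 5, 6, 16, 17, 32, 34]
Old median = 16
Insert x = -4
Old length odd (7). Middle was index 3 = 16.
New length even (8). New median = avg of two middle elements.
x = -4: 1 elements are < x, 6 elements are > x.
New sorted list: [-10, -4, 5, 6, 16, 17, 32, 34]
New median = 11

Answer: 11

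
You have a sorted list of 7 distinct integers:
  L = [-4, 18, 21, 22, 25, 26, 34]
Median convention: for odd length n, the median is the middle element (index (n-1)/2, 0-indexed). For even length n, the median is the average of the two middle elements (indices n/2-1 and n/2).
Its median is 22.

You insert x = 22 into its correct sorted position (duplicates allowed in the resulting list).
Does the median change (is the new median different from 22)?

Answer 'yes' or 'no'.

Answer: no

Derivation:
Old median = 22
Insert x = 22
New median = 22
Changed? no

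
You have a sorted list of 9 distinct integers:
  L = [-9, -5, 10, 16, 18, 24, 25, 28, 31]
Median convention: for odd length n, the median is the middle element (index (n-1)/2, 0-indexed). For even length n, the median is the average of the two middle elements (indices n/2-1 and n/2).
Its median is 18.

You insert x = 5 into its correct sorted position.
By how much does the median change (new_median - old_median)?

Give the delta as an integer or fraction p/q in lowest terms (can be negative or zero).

Answer: -1

Derivation:
Old median = 18
After inserting x = 5: new sorted = [-9, -5, 5, 10, 16, 18, 24, 25, 28, 31]
New median = 17
Delta = 17 - 18 = -1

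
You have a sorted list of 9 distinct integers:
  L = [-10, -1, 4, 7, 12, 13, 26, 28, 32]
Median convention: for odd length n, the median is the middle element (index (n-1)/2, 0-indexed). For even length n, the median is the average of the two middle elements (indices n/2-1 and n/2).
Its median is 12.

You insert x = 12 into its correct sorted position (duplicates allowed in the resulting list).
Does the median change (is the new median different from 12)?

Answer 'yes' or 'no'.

Old median = 12
Insert x = 12
New median = 12
Changed? no

Answer: no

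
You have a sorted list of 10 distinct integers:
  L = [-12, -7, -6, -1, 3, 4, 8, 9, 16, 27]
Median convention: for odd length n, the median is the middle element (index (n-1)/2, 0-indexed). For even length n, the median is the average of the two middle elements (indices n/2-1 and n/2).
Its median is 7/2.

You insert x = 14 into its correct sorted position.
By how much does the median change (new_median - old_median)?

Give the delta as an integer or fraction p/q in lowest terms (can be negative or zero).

Answer: 1/2

Derivation:
Old median = 7/2
After inserting x = 14: new sorted = [-12, -7, -6, -1, 3, 4, 8, 9, 14, 16, 27]
New median = 4
Delta = 4 - 7/2 = 1/2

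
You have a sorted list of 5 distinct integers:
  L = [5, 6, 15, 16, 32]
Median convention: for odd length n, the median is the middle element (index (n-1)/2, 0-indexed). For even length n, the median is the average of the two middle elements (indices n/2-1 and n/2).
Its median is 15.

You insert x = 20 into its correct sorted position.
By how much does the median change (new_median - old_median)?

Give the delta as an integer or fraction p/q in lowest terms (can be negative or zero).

Answer: 1/2

Derivation:
Old median = 15
After inserting x = 20: new sorted = [5, 6, 15, 16, 20, 32]
New median = 31/2
Delta = 31/2 - 15 = 1/2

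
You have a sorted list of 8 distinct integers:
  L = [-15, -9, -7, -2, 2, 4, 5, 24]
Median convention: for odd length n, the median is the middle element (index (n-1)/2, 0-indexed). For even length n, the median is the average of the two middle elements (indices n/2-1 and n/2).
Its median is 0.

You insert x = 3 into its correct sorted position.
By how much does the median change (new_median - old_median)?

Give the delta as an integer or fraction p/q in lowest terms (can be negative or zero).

Old median = 0
After inserting x = 3: new sorted = [-15, -9, -7, -2, 2, 3, 4, 5, 24]
New median = 2
Delta = 2 - 0 = 2

Answer: 2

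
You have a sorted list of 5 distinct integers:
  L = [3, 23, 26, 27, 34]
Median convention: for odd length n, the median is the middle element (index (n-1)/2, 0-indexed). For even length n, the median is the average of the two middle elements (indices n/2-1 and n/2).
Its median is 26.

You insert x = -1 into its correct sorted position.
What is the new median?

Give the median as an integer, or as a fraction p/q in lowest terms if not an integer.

Old list (sorted, length 5): [3, 23, 26, 27, 34]
Old median = 26
Insert x = -1
Old length odd (5). Middle was index 2 = 26.
New length even (6). New median = avg of two middle elements.
x = -1: 0 elements are < x, 5 elements are > x.
New sorted list: [-1, 3, 23, 26, 27, 34]
New median = 49/2

Answer: 49/2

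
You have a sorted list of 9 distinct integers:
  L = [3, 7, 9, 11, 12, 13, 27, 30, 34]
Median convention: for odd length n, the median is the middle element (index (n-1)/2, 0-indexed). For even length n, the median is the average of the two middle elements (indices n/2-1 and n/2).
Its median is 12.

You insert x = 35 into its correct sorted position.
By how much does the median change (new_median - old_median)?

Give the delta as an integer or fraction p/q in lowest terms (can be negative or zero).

Old median = 12
After inserting x = 35: new sorted = [3, 7, 9, 11, 12, 13, 27, 30, 34, 35]
New median = 25/2
Delta = 25/2 - 12 = 1/2

Answer: 1/2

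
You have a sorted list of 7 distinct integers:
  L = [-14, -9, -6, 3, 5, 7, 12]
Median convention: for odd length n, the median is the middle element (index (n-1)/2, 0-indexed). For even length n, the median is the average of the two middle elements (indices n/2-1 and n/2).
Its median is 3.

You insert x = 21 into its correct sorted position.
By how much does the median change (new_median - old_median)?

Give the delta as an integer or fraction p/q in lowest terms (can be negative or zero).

Old median = 3
After inserting x = 21: new sorted = [-14, -9, -6, 3, 5, 7, 12, 21]
New median = 4
Delta = 4 - 3 = 1

Answer: 1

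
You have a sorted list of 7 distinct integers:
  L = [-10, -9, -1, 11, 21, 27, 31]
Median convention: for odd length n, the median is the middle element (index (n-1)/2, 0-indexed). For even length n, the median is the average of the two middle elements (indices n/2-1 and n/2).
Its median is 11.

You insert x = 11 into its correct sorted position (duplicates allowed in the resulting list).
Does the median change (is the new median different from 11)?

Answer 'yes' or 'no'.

Old median = 11
Insert x = 11
New median = 11
Changed? no

Answer: no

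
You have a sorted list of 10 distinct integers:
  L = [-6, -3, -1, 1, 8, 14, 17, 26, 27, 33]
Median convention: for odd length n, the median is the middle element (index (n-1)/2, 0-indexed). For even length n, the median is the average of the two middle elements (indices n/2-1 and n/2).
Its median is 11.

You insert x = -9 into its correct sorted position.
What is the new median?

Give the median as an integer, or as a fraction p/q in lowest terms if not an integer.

Old list (sorted, length 10): [-6, -3, -1, 1, 8, 14, 17, 26, 27, 33]
Old median = 11
Insert x = -9
Old length even (10). Middle pair: indices 4,5 = 8,14.
New length odd (11). New median = single middle element.
x = -9: 0 elements are < x, 10 elements are > x.
New sorted list: [-9, -6, -3, -1, 1, 8, 14, 17, 26, 27, 33]
New median = 8

Answer: 8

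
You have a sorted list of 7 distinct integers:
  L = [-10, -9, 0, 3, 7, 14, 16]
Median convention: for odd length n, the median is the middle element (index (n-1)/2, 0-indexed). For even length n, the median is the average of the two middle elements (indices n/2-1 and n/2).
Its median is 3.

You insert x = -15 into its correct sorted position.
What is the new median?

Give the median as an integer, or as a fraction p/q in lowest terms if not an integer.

Old list (sorted, length 7): [-10, -9, 0, 3, 7, 14, 16]
Old median = 3
Insert x = -15
Old length odd (7). Middle was index 3 = 3.
New length even (8). New median = avg of two middle elements.
x = -15: 0 elements are < x, 7 elements are > x.
New sorted list: [-15, -10, -9, 0, 3, 7, 14, 16]
New median = 3/2

Answer: 3/2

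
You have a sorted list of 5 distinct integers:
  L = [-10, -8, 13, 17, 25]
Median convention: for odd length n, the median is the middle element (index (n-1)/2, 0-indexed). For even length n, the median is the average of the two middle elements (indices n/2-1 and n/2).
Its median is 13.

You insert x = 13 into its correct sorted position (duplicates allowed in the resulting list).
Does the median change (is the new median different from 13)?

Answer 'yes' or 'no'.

Answer: no

Derivation:
Old median = 13
Insert x = 13
New median = 13
Changed? no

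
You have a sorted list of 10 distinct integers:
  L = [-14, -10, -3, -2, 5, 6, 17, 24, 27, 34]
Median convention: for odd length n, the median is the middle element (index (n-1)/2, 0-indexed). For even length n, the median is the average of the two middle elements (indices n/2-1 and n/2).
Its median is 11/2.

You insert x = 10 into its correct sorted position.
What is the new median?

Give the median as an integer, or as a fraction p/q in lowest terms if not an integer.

Answer: 6

Derivation:
Old list (sorted, length 10): [-14, -10, -3, -2, 5, 6, 17, 24, 27, 34]
Old median = 11/2
Insert x = 10
Old length even (10). Middle pair: indices 4,5 = 5,6.
New length odd (11). New median = single middle element.
x = 10: 6 elements are < x, 4 elements are > x.
New sorted list: [-14, -10, -3, -2, 5, 6, 10, 17, 24, 27, 34]
New median = 6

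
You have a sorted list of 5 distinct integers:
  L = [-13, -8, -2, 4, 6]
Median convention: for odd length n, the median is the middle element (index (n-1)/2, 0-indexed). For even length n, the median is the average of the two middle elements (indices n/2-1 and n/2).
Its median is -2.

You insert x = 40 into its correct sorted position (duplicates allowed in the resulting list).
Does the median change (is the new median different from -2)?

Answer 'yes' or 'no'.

Answer: yes

Derivation:
Old median = -2
Insert x = 40
New median = 1
Changed? yes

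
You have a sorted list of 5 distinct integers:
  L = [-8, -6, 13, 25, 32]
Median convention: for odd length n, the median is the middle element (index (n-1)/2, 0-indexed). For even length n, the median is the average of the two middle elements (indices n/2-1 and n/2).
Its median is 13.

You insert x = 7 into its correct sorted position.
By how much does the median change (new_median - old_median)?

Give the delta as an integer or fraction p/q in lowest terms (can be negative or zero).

Answer: -3

Derivation:
Old median = 13
After inserting x = 7: new sorted = [-8, -6, 7, 13, 25, 32]
New median = 10
Delta = 10 - 13 = -3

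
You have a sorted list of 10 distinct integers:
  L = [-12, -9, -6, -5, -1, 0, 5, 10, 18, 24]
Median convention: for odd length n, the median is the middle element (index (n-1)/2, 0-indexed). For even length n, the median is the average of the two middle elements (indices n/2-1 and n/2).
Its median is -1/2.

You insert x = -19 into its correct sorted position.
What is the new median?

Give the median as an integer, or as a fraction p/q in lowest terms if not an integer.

Answer: -1

Derivation:
Old list (sorted, length 10): [-12, -9, -6, -5, -1, 0, 5, 10, 18, 24]
Old median = -1/2
Insert x = -19
Old length even (10). Middle pair: indices 4,5 = -1,0.
New length odd (11). New median = single middle element.
x = -19: 0 elements are < x, 10 elements are > x.
New sorted list: [-19, -12, -9, -6, -5, -1, 0, 5, 10, 18, 24]
New median = -1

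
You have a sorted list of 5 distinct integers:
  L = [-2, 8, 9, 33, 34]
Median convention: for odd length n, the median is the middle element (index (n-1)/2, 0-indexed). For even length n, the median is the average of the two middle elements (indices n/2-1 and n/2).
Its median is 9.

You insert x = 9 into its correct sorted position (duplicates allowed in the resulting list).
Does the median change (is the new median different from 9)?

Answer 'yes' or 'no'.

Old median = 9
Insert x = 9
New median = 9
Changed? no

Answer: no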